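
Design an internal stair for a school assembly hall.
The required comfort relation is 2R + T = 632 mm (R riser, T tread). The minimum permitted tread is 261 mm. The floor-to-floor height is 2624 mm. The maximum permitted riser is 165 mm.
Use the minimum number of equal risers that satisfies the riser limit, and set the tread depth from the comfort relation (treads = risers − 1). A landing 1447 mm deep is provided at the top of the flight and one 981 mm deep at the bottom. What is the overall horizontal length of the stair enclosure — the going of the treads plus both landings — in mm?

2624 / 165 = 15.903 → round up to 16 risers.
R = 2624 ÷ 16 = 164 mm.
From 2R + T = 632: T = 632 − 328 = 304 mm.
Treads = 16 − 1 = 15; going = 15 × 304 = 4560 mm.
Add landings: 4560 + 1447 + 981 = 6988 mm.

6988 mm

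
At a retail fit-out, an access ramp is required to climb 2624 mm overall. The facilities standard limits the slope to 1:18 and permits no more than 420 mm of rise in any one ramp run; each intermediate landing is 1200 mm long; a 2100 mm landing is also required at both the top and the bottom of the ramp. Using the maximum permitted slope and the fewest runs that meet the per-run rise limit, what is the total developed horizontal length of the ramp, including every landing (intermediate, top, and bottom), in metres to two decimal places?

58.63 m

2624 / 420 = 6.248 → round up to 7 ramp runs. That means 6 intermediate landings.
Ramp run (horizontal) at 1:18: 2624 × 18 = 47232 mm.
6 intermediate landings contribute 6 × 1200 = 7200 mm.
Top and bottom landings: 2 × 2100 = 4200 mm.
Total = 47232 + 7200 + 4200 = 58632 mm.
= 58.63 m.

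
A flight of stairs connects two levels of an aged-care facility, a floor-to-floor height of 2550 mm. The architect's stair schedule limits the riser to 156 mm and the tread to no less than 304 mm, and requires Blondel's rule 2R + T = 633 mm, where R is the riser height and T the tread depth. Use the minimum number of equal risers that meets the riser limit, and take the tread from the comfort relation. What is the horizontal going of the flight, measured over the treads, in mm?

5328 mm

At most 156 each: 2550/156 = 16.35, giving 17 risers.
Riser R = 2550 / 17 = 150 mm, within the 156 mm limit.
From 2R + T = 633: T = 633 − 300 = 333 mm.
Going = (17 − 1) × 333 = 5328 mm.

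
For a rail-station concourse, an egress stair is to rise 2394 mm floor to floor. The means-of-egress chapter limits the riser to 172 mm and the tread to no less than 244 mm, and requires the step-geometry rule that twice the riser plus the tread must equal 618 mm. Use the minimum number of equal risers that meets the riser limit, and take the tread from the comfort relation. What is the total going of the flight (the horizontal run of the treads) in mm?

At most 172 each: 2394/172 = 13.92, giving 14 risers.
Each riser is 2394/14 = 171 mm (≤ 172 mm).
Tread T = 618 − 2 × 171 = 276 mm (≥ 244 mm).
Treads = 14 − 1 = 13; going = 13 × 276 = 3588 mm.

3588 mm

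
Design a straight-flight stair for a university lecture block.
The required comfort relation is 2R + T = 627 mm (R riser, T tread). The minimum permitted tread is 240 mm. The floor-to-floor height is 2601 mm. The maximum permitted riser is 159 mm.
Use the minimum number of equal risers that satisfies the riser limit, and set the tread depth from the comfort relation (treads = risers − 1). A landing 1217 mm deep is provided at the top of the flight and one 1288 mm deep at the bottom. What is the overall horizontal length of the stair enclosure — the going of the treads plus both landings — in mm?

2601 / 159 = 16.36, so 17 risers are needed.
R = 2601 ÷ 17 = 153 mm.
Tread T = 627 − 2 × 153 = 321 mm (≥ 240 mm).
Going = (17 − 1) × 321 = 5136 mm.
Add landings: 5136 + 1217 + 1288 = 7641 mm.

7641 mm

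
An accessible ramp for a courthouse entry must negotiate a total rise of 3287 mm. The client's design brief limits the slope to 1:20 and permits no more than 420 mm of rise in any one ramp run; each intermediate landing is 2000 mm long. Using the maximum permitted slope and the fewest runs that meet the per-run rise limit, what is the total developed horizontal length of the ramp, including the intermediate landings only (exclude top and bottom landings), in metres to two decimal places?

79.74 m

At most 420 each: 3287/420 = 7.83, giving 8 ramp runs. That means 7 intermediate landings.
Ramp run (horizontal) at 1:20: 3287 × 20 = 65740 mm.
7 intermediate landings contribute 7 × 2000 = 14000 mm.
Total developed length = 65740 + 14000 = 79740 mm.
= 79.74 m.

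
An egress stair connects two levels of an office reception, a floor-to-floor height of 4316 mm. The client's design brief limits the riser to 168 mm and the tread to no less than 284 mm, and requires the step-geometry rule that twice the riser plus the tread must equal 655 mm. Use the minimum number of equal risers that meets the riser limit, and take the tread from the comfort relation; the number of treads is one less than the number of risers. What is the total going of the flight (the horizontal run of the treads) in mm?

4316 / 168 = 25.690 → round up to 26 risers.
Each riser is 4316/26 = 166 mm (≤ 168 mm).
Tread T = 655 − 2 × 166 = 323 mm (≥ 284 mm).
26 risers give 25 treads; going = 25 × 323 = 8075 mm.

8075 mm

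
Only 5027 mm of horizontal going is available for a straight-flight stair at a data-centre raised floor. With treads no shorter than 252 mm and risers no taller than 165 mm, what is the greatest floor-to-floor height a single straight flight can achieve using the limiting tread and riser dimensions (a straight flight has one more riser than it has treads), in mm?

Treads that fit: ⌊5027 / 252⌋ = 19.
Risers = treads + 1 = 20.
Maximum height = 20 × 165 = 3300 mm.

3300 mm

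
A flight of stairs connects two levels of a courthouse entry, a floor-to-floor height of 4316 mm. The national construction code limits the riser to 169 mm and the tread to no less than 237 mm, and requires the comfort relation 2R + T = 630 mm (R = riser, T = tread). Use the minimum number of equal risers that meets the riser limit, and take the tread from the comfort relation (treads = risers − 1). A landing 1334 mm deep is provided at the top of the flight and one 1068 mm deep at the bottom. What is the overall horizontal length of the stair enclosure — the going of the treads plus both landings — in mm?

9852 mm

⌈4316/169⌉ = 26 risers.
R = 4316 ÷ 26 = 166 mm.
From 2R + T = 630: T = 630 − 332 = 298 mm.
Treads = 26 − 1 = 25; going = 25 × 298 = 7450 mm.
Enclosure = 7450 + 1334 + 1068 = 9852 mm.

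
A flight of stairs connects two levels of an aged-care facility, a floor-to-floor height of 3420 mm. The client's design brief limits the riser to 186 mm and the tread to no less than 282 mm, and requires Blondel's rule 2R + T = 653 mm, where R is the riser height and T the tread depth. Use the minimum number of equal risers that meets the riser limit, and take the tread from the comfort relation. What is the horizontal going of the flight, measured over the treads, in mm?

At most 186 each: 3420/186 = 18.39, giving 19 risers.
Riser R = 3420 / 19 = 180 mm, within the 186 mm limit.
Tread T = 653 − 2 × 180 = 293 mm (≥ 282 mm).
Treads = 19 − 1 = 18; going = 18 × 293 = 5274 mm.

5274 mm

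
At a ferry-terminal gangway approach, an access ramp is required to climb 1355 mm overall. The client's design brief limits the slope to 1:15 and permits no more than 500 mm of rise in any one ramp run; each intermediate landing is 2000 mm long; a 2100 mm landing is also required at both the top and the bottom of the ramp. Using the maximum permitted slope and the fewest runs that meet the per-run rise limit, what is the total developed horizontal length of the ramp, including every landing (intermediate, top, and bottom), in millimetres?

28525 mm

At most 500 each: 1355/500 = 2.71, giving 3 ramp runs. That means 2 intermediate landings.
Horizontal run for 1355 mm of rise at 1:15 is 1355 × 15 = 20325 mm.
Intermediate landings: 2 × 2000 = 4000 mm.
Top and bottom landings: 2 × 2100 = 4200 mm.
Total = 20325 + 4000 + 4200 = 28525 mm.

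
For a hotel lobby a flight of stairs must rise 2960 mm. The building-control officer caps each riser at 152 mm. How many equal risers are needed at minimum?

2960 / 152 = 19.47, so 20 risers are needed.

20 risers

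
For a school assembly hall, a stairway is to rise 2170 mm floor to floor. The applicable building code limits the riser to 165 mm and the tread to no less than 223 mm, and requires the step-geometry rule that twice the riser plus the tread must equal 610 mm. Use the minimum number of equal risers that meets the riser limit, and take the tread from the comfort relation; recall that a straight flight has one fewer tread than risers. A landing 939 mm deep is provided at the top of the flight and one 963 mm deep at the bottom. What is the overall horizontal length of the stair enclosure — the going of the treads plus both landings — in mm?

5802 mm

At most 165 each: 2170/165 = 13.15, giving 14 risers.
Riser R = 2170 / 14 = 155 mm, within the 165 mm limit.
From 2R + T = 610: T = 610 − 310 = 300 mm.
14 risers give 13 treads; going = 13 × 300 = 3900 mm.
Add landings: 3900 + 939 + 963 = 5802 mm.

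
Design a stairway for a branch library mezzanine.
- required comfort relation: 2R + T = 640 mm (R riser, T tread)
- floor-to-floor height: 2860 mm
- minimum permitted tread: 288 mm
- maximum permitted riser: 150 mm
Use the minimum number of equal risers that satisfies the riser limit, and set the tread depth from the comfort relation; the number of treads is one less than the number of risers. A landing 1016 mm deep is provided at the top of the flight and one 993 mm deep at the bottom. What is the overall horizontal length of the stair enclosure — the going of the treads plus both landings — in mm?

8735 mm

2860 / 150 = 19.07, so 20 risers are needed.
Riser R = 2860 / 20 = 143 mm, within the 150 mm limit.
Tread T = 640 − 2 × 143 = 354 mm (≥ 288 mm).
Treads = 20 − 1 = 19; going = 19 × 354 = 6726 mm.
Add landings: 6726 + 1016 + 993 = 8735 mm.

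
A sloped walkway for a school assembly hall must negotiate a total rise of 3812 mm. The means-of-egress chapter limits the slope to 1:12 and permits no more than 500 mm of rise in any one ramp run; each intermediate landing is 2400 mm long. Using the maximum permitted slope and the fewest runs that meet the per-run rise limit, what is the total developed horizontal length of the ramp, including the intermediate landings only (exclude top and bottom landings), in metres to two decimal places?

62.54 m

3812 / 500 = 7.62, so 8 ramp runs are needed. That means 7 intermediate landings.
Ramp run (horizontal) at 1:12: 3812 × 12 = 45744 mm.
7 intermediate landings contribute 7 × 2400 = 16800 mm.
Total developed length = 45744 + 16800 = 62544 mm.
= 62.54 m.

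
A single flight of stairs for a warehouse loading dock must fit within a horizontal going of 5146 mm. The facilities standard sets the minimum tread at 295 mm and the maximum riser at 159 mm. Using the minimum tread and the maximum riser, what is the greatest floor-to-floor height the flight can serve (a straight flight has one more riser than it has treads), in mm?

Treads that fit: ⌊5146 / 295⌋ = 17.
Risers = treads + 1 = 18.
Maximum height = 18 × 159 = 2862 mm.

2862 mm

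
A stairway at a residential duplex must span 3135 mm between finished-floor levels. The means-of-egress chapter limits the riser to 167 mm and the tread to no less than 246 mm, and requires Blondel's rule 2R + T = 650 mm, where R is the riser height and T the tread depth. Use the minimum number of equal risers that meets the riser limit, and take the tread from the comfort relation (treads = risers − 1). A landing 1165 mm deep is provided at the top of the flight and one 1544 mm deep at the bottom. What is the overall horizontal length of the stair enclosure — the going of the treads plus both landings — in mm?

8469 mm

At most 167 each: 3135/167 = 18.77, giving 19 risers.
Riser R = 3135 / 19 = 165 mm, within the 167 mm limit.
T = 650 − 2·165 = 320 mm, which satisfies the 246 mm minimum.
19 risers give 18 treads; going = 18 × 320 = 5760 mm.
Enclosure = 5760 + 1165 + 1544 = 8469 mm.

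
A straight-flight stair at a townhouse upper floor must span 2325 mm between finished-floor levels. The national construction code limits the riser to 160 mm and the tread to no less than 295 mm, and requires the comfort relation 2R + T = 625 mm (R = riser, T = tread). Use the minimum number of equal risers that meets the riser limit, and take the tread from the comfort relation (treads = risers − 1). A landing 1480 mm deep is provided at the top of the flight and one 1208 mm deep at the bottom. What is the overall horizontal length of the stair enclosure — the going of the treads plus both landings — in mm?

2325 / 160 = 14.531 → round up to 15 risers.
Riser R = 2325 / 15 = 155 mm, within the 160 mm limit.
From 2R + T = 625: T = 625 − 310 = 315 mm.
15 risers give 14 treads; going = 14 × 315 = 4410 mm.
Enclosure = 4410 + 1480 + 1208 = 7098 mm.

7098 mm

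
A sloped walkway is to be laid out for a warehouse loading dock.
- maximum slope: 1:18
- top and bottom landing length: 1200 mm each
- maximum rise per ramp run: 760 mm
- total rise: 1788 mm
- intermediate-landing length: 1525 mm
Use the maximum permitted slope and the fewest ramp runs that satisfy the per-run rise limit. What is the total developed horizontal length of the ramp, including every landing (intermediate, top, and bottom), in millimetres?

⌈1788/760⌉ = 3 ramp runs. That means 2 intermediate landings.
Horizontal run for 1788 mm of rise at 1:18 is 1788 × 18 = 32184 mm.
Intermediate landings: 2 × 1525 = 3050 mm.
Top and bottom landings: 2 × 1200 = 2400 mm.
Total = 32184 + 3050 + 2400 = 37634 mm.

37634 mm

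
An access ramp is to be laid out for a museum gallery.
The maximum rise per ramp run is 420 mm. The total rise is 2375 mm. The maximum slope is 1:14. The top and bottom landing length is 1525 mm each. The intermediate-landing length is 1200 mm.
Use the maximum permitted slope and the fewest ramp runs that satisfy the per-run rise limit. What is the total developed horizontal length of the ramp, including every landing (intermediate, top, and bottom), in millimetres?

2375 / 420 = 5.65, so 6 ramp runs are needed. That means 5 intermediate landings.
Ramp run (horizontal) at 1:14: 2375 × 14 = 33250 mm.
Intermediate landings: 5 × 1200 = 6000 mm.
Top and bottom landings: 2 × 1525 = 3050 mm.
Total = 33250 + 6000 + 3050 = 42300 mm.

42300 mm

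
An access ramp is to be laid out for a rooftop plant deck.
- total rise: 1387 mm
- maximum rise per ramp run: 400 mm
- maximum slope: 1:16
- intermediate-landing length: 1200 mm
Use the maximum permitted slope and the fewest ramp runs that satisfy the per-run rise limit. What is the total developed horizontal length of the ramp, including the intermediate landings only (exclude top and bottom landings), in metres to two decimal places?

1387 / 400 = 3.467 → round up to 4 ramp runs. That means 3 intermediate landings.
Ramp run (horizontal) at 1:16: 1387 × 16 = 22192 mm.
Intermediate landings: 3 × 1200 = 3600 mm.
Total developed length = 22192 + 3600 = 25792 mm.
= 25.79 m.

25.79 m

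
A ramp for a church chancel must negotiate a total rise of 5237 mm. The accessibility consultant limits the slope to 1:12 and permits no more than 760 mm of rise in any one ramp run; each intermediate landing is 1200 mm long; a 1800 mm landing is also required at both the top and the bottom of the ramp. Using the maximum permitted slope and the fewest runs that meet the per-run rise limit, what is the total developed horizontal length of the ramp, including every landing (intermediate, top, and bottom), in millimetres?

At most 760 each: 5237/760 = 6.89, giving 7 ramp runs. That means 6 intermediate landings.
Horizontal run for 5237 mm of rise at 1:12 is 5237 × 12 = 62844 mm.
Intermediate landings: 6 × 1200 = 7200 mm.
Top and bottom landings: 2 × 1800 = 3600 mm.
Total = 62844 + 7200 + 3600 = 73644 mm.

73644 mm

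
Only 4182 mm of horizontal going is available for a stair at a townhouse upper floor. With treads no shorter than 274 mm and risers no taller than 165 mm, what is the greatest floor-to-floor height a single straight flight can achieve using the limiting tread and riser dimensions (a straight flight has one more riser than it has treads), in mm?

2640 mm

Treads that fit: ⌊4182 / 274⌋ = 15.
Risers = treads + 1 = 16.
Maximum height = 16 × 165 = 2640 mm.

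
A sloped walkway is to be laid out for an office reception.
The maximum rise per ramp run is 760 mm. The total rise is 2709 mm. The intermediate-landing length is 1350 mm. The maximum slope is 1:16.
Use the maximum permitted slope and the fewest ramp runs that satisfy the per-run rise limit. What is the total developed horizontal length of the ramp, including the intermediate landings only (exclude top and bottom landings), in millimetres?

⌈2709/760⌉ = 4 ramp runs. That means 3 intermediate landings.
Ramp run (horizontal) at 1:16: 2709 × 16 = 43344 mm.
3 intermediate landings contribute 3 × 1350 = 4050 mm.
Total developed length = 43344 + 4050 = 47394 mm.

47394 mm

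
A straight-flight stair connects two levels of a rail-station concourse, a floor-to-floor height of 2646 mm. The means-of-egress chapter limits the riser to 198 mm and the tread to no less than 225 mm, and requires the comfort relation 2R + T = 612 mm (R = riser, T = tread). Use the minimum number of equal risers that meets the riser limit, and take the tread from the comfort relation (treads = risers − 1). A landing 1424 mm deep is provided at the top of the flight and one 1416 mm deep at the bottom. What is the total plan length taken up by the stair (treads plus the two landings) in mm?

5882 mm

⌈2646/198⌉ = 14 risers.
Each riser is 2646/14 = 189 mm (≤ 198 mm).
From 2R + T = 612: T = 612 − 378 = 234 mm.
14 risers give 13 treads; going = 13 × 234 = 3042 mm.
Enclosure = 3042 + 1424 + 1416 = 5882 mm.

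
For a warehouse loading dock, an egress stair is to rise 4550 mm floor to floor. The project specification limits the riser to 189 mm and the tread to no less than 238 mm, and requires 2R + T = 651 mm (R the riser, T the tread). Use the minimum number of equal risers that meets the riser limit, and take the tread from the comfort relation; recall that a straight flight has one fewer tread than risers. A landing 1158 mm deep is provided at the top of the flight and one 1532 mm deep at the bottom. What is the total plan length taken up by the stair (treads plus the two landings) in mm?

9578 mm

⌈4550/189⌉ = 25 risers.
Each riser is 4550/25 = 182 mm (≤ 189 mm).
T = 651 − 2·182 = 287 mm, which satisfies the 238 mm minimum.
25 risers give 24 treads; going = 24 × 287 = 6888 mm.
Add landings: 6888 + 1158 + 1532 = 9578 mm.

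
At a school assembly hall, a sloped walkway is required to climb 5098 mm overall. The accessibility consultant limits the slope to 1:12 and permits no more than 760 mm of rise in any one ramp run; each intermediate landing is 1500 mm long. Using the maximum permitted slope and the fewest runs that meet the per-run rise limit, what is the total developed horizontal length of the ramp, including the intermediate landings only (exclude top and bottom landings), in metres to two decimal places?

70.18 m

5098 / 760 = 6.71, so 7 ramp runs are needed. That means 6 intermediate landings.
Horizontal run for 5098 mm of rise at 1:12 is 5098 × 12 = 61176 mm.
6 intermediate landings contribute 6 × 1500 = 9000 mm.
Developed length = 61176 + 9000 = 70176 mm.
= 70.18 m.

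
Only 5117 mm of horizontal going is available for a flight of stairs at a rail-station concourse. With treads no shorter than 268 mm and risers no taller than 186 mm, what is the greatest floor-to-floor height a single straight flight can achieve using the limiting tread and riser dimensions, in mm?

3720 mm

Treads that fit: ⌊5117 / 268⌋ = 19.
Risers = treads + 1 = 20.
Maximum height = 20 × 186 = 3720 mm.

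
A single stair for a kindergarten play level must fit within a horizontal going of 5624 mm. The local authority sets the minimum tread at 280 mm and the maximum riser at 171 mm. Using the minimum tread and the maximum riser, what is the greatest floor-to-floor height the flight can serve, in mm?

3591 mm

Treads that fit: ⌊5624 / 280⌋ = 20.
Risers = treads + 1 = 21.
Maximum height = 21 × 171 = 3591 mm.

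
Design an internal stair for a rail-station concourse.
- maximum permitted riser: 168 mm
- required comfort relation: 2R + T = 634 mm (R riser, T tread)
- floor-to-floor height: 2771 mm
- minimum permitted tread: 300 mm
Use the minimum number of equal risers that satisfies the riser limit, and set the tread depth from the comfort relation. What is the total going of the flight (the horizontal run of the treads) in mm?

4928 mm

2771 / 168 = 16.49, so 17 risers are needed.
Each riser is 2771/17 = 163 mm (≤ 168 mm).
T = 634 − 2·163 = 308 mm, which satisfies the 300 mm minimum.
Going = (17 − 1) × 308 = 4928 mm.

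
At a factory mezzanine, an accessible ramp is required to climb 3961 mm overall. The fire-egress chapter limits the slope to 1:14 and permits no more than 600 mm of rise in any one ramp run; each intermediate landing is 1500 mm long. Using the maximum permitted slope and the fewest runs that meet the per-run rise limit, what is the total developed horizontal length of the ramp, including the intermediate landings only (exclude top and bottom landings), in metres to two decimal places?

64.45 m

At most 600 each: 3961/600 = 6.60, giving 7 ramp runs. That means 6 intermediate landings.
Horizontal run for 3961 mm of rise at 1:14 is 3961 × 14 = 55454 mm.
6 intermediate landings contribute 6 × 1500 = 9000 mm.
Developed length = 55454 + 9000 = 64454 mm.
= 64.45 m.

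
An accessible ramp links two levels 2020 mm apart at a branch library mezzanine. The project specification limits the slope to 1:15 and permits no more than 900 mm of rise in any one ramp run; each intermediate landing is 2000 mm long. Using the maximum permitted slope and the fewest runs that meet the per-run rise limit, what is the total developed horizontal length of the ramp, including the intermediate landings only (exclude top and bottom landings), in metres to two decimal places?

34.30 m

2020 / 900 = 2.244 → round up to 3 ramp runs. That means 2 intermediate landings.
Ramp run (horizontal) at 1:15: 2020 × 15 = 30300 mm.
2 intermediate landings contribute 2 × 2000 = 4000 mm.
Total developed length = 30300 + 4000 = 34300 mm.
= 34.30 m.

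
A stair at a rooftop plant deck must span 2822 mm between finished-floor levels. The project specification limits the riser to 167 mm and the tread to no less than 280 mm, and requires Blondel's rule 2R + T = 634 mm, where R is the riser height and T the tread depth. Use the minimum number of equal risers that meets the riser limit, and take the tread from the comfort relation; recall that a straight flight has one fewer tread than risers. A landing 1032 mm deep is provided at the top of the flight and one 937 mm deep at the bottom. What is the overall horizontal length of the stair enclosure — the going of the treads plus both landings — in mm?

6801 mm

2822 / 167 = 16.90, so 17 risers are needed.
Each riser is 2822/17 = 166 mm (≤ 167 mm).
Tread T = 634 − 2 × 166 = 302 mm (≥ 280 mm).
17 risers give 16 treads; going = 16 × 302 = 4832 mm.
Add landings: 4832 + 1032 + 937 = 6801 mm.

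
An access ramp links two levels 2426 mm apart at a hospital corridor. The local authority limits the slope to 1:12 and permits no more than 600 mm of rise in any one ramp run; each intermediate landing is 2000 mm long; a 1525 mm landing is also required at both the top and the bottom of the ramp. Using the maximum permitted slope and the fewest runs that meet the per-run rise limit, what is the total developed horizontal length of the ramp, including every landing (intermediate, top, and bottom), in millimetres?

40162 mm

2426 / 600 = 4.04, so 5 ramp runs are needed. That means 4 intermediate landings.
Ramp run (horizontal) at 1:12: 2426 × 12 = 29112 mm.
Intermediate landings: 4 × 2000 = 8000 mm.
Top and bottom landings: 2 × 1525 = 3050 mm.
Total = 29112 + 8000 + 3050 = 40162 mm.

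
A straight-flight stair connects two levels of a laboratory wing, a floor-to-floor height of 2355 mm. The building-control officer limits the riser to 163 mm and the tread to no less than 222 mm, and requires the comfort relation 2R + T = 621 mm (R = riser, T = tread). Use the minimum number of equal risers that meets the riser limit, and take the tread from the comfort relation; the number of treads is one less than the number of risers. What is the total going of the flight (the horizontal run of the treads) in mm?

2355 / 163 = 14.45, so 15 risers are needed.
Riser R = 2355 / 15 = 157 mm, within the 163 mm limit.
From 2R + T = 621: T = 621 − 314 = 307 mm.
Treads = 15 − 1 = 14; going = 14 × 307 = 4298 mm.

4298 mm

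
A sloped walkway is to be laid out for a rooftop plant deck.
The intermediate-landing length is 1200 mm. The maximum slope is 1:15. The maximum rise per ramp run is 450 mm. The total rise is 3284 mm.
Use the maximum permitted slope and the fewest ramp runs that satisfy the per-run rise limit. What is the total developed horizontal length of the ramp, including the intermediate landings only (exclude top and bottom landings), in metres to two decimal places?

57.66 m

3284 / 450 = 7.298 → round up to 8 ramp runs. That means 7 intermediate landings.
Ramp run (horizontal) at 1:15: 3284 × 15 = 49260 mm.
Intermediate landings: 7 × 1200 = 8400 mm.
Total developed length = 49260 + 8400 = 57660 mm.
= 57.66 m.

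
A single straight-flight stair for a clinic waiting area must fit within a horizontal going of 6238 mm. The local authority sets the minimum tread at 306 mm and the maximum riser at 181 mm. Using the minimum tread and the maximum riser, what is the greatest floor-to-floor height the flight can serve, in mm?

6238 / 306 = 20.39, so 20 treads fit.
Risers = treads + 1 = 21.
Maximum height = 21 × 181 = 3801 mm.

3801 mm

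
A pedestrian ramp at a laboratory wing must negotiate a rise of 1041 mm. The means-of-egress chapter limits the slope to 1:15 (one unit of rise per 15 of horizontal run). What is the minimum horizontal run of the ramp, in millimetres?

15615 mm

At 1:15 the run is 15 × 1041 = 15615 mm.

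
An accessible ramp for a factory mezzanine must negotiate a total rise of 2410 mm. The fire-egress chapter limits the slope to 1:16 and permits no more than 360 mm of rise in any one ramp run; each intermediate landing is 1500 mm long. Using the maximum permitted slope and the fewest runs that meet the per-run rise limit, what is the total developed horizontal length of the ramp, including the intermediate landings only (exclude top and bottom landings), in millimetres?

47560 mm

2410 / 360 = 6.694 → round up to 7 ramp runs. That means 6 intermediate landings.
Ramp run (horizontal) at 1:16: 2410 × 16 = 38560 mm.
Intermediate landings: 6 × 1500 = 9000 mm.
Total developed length = 38560 + 9000 = 47560 mm.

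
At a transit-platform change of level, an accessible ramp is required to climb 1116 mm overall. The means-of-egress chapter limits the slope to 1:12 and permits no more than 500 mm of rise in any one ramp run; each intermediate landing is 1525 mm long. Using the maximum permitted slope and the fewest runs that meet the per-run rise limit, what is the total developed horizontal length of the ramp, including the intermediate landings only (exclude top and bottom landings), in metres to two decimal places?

1116 / 500 = 2.23, so 3 ramp runs are needed. That means 2 intermediate landings.
Ramp run (horizontal) at 1:12: 1116 × 12 = 13392 mm.
Intermediate landings: 2 × 1525 = 3050 mm.
Total developed length = 13392 + 3050 = 16442 mm.
= 16.44 m.

16.44 m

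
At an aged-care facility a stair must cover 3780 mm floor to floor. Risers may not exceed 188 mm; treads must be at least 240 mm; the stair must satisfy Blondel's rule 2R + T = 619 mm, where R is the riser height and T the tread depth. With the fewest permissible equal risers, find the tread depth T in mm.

259 mm

At most 188 each: 3780/188 = 20.11, giving 21 risers.
Each riser is 3780/21 = 180 mm (≤ 188 mm).
T = 619 − 2·180 = 259 mm, which satisfies the 240 mm minimum.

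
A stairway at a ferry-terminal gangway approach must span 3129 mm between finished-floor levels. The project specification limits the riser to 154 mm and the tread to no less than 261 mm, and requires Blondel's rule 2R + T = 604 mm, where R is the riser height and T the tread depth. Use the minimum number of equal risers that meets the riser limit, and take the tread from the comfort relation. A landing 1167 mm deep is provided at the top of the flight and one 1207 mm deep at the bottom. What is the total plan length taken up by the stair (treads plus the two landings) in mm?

8494 mm

⌈3129/154⌉ = 21 risers.
Each riser is 3129/21 = 149 mm (≤ 154 mm).
Tread T = 604 − 2 × 149 = 306 mm (≥ 261 mm).
21 risers give 20 treads; going = 20 × 306 = 6120 mm.
Add landings: 6120 + 1167 + 1207 = 8494 mm.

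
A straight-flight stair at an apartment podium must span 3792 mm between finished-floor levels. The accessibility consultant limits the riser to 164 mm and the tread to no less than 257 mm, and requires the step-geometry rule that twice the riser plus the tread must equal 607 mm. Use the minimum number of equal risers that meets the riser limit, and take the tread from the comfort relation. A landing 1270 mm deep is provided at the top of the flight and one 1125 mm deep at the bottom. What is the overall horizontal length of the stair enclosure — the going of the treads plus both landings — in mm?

3792 / 164 = 23.122 → round up to 24 risers.
Riser R = 3792 / 24 = 158 mm, within the 164 mm limit.
From 2R + T = 607: T = 607 − 316 = 291 mm.
Going = (24 − 1) × 291 = 6693 mm.
Add landings: 6693 + 1270 + 1125 = 9088 mm.

9088 mm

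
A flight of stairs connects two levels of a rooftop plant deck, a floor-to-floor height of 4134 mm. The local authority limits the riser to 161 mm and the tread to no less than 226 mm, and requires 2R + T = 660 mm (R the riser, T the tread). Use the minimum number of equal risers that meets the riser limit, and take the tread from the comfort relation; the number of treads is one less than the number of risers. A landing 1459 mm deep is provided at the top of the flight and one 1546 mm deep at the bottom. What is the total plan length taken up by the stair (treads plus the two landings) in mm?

11555 mm

At most 161 each: 4134/161 = 25.68, giving 26 risers.
Riser R = 4134 / 26 = 159 mm, within the 161 mm limit.
Tread T = 660 − 2 × 159 = 342 mm (≥ 226 mm).
Treads = 26 − 1 = 25; going = 25 × 342 = 8550 mm.
Enclosure = 8550 + 1459 + 1546 = 11555 mm.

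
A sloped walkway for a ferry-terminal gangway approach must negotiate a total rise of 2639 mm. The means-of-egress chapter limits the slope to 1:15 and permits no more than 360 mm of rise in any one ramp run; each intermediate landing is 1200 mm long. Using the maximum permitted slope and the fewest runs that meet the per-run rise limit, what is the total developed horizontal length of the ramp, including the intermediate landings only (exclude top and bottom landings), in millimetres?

At most 360 each: 2639/360 = 7.33, giving 8 ramp runs. That means 7 intermediate landings.
Horizontal run for 2639 mm of rise at 1:15 is 2639 × 15 = 39585 mm.
7 intermediate landings contribute 7 × 1200 = 8400 mm.
Developed length = 39585 + 8400 = 47985 mm.

47985 mm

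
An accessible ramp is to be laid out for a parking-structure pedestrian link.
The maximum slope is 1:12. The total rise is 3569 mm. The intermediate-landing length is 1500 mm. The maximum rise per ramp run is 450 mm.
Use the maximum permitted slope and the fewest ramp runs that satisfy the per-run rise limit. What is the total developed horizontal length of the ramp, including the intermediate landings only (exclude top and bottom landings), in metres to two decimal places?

53.33 m

At most 450 each: 3569/450 = 7.93, giving 8 ramp runs. That means 7 intermediate landings.
Ramp run (horizontal) at 1:12: 3569 × 12 = 42828 mm.
Intermediate landings: 7 × 1500 = 10500 mm.
Total developed length = 42828 + 10500 = 53328 mm.
= 53.33 m.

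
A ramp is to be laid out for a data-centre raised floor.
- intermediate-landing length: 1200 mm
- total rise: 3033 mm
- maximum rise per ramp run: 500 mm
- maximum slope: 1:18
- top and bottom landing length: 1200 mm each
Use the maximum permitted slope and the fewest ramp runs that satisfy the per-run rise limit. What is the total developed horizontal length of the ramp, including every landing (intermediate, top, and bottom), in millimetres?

⌈3033/500⌉ = 7 ramp runs. That means 6 intermediate landings.
Ramp run (horizontal) at 1:18: 3033 × 18 = 54594 mm.
6 intermediate landings contribute 6 × 1200 = 7200 mm.
Top and bottom landings: 2 × 1200 = 2400 mm.
Total = 54594 + 7200 + 2400 = 64194 mm.

64194 mm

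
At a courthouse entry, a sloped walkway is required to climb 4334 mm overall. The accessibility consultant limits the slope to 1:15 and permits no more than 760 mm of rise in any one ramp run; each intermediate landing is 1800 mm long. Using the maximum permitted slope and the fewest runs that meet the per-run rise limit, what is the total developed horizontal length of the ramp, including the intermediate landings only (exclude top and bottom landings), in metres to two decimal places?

74.01 m

4334 / 760 = 5.703 → round up to 6 ramp runs. That means 5 intermediate landings.
Ramp run (horizontal) at 1:15: 4334 × 15 = 65010 mm.
Intermediate landings: 5 × 1800 = 9000 mm.
Developed length = 65010 + 9000 = 74010 mm.
= 74.01 m.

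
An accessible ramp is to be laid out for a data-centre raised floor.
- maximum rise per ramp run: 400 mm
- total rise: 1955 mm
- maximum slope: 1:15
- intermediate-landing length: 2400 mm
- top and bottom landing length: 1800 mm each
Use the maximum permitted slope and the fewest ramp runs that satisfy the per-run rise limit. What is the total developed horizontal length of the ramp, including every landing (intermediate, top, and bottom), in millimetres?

42525 mm

1955 / 400 = 4.89, so 5 ramp runs are needed. That means 4 intermediate landings.
Ramp run (horizontal) at 1:15: 1955 × 15 = 29325 mm.
Intermediate landings: 4 × 2400 = 9600 mm.
Top and bottom landings: 2 × 1800 = 3600 mm.
Total = 29325 + 9600 + 3600 = 42525 mm.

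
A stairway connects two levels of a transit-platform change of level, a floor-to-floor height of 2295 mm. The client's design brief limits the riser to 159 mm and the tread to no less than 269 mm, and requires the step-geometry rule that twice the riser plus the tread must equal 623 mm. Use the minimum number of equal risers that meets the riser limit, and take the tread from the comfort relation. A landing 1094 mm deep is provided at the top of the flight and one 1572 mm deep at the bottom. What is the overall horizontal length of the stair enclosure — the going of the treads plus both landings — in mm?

2295 / 159 = 14.43, so 15 risers are needed.
R = 2295 ÷ 15 = 153 mm.
Tread T = 623 − 2 × 153 = 317 mm (≥ 269 mm).
Treads = 15 − 1 = 14; going = 14 × 317 = 4438 mm.
Enclosure = 4438 + 1094 + 1572 = 7104 mm.

7104 mm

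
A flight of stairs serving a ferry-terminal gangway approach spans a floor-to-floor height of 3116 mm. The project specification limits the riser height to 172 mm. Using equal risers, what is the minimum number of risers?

⌈3116/172⌉ = 19 risers.

19 risers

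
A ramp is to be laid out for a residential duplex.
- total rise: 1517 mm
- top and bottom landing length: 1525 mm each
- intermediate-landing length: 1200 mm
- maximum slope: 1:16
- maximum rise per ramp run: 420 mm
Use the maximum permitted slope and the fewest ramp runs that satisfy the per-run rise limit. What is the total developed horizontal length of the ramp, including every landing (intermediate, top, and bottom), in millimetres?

1517 / 420 = 3.61, so 4 ramp runs are needed. That means 3 intermediate landings.
Horizontal run for 1517 mm of rise at 1:16 is 1517 × 16 = 24272 mm.
3 intermediate landings contribute 3 × 1200 = 3600 mm.
Top and bottom landings: 2 × 1525 = 3050 mm.
Total = 24272 + 3600 + 3050 = 30922 mm.

30922 mm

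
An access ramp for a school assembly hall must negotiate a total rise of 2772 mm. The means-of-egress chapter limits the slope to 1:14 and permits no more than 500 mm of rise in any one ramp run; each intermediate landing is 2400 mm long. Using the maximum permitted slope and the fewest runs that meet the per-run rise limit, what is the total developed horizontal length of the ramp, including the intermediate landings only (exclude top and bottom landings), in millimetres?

2772 / 500 = 5.544 → round up to 6 ramp runs. That means 5 intermediate landings.
Horizontal run for 2772 mm of rise at 1:14 is 2772 × 14 = 38808 mm.
Intermediate landings: 5 × 2400 = 12000 mm.
Developed length = 38808 + 12000 = 50808 mm.

50808 mm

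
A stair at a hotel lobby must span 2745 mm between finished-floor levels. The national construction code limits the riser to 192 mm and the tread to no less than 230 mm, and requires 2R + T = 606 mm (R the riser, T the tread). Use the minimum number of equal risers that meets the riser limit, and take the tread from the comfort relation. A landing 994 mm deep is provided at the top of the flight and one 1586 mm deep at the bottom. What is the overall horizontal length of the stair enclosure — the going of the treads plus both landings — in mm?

2745 / 192 = 14.30, so 15 risers are needed.
Each riser is 2745/15 = 183 mm (≤ 192 mm).
Tread T = 606 − 2 × 183 = 240 mm (≥ 230 mm).
Going = (15 − 1) × 240 = 3360 mm.
Enclosure = 3360 + 994 + 1586 = 5940 mm.

5940 mm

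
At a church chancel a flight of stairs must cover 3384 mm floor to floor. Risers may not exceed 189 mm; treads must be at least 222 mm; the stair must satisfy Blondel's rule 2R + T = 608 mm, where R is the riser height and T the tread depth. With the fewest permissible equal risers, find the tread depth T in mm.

232 mm

3384 / 189 = 17.905 → round up to 18 risers.
Riser R = 3384 / 18 = 188 mm, within the 189 mm limit.
Tread T = 608 − 2 × 188 = 232 mm (≥ 222 mm).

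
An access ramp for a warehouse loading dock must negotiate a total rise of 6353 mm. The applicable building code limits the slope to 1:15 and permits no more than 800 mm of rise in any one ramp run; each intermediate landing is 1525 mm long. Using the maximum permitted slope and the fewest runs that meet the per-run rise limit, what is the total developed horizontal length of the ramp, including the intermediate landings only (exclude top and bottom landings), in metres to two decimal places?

105.97 m

⌈6353/800⌉ = 8 ramp runs. That means 7 intermediate landings.
Ramp run (horizontal) at 1:15: 6353 × 15 = 95295 mm.
7 intermediate landings contribute 7 × 1525 = 10675 mm.
Total developed length = 95295 + 10675 = 105970 mm.
= 105.97 m.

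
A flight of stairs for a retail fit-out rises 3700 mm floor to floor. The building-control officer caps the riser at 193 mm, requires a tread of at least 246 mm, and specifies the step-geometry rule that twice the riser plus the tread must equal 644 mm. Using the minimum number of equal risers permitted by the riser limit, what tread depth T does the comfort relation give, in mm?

274 mm

At most 193 each: 3700/193 = 19.17, giving 20 risers.
R = 3700 ÷ 20 = 185 mm.
From 2R + T = 644: T = 644 − 370 = 274 mm.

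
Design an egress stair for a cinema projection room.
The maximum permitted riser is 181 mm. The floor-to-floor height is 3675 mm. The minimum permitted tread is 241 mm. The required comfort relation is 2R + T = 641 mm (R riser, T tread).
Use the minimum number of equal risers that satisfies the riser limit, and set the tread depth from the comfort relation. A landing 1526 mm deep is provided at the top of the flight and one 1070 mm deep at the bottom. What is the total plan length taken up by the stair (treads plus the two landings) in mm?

8416 mm

3675 / 181 = 20.304 → round up to 21 risers.
Each riser is 3675/21 = 175 mm (≤ 181 mm).
From 2R + T = 641: T = 641 − 350 = 291 mm.
Going = (21 − 1) × 291 = 5820 mm.
Enclosure = 5820 + 1526 + 1070 = 8416 mm.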